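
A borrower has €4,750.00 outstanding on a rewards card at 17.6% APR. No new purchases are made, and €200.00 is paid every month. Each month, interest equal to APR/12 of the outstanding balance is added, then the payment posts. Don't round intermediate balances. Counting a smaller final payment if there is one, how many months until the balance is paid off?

Monthly rate r = 17.6%/12 = 1.46667% = 0.0146667.
Recurrence: B ← B·(1+r) − €200.00.
Month 1: interest €69.67; balance after payment €4,619.67.
Month 2: interest €67.76; balance after payment €4,487.42.
Closed form: n = −ln(1 − rB₀/P)/ln(1+r) = −ln(0.65167)/ln(1.01467) ≈ 29.411, so the balance reaches zero during payment 30.

30 payments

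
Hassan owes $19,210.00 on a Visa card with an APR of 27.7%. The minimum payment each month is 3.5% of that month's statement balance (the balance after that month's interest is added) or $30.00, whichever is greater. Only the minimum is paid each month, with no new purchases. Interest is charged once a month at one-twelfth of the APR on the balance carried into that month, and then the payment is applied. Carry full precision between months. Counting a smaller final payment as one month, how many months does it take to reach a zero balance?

Monthly rate r = 27.7%/12 = 2.30833% = 0.0230833.
While 3.5% of the post-interest balance exceeds $30.00, each month B ← (B·(1+r))·(1 − 0.035), i.e. B shrinks by the factor (1+r)·0.965 = 0.98728.
This holds for months 1–245. Entering month 246 the balance is $833.52; 3.5% of the post-interest balance is now below $30.00, so the flat $30.00 minimum applies from here.
From month 246 a fixed $30.00 at rate r clears $833.52 in 45 more payments. Total: 245 + 45 = 290 months.

290 months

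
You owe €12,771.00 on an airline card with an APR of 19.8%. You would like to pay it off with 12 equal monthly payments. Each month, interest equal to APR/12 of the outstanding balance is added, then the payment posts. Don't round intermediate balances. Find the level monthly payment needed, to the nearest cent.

Monthly rate r = 19.8%/12 = 1.65% = 0.0165.
Level-payment amortization: P = B₀·r / (1 − (1+r)^(−n)) = 12771.00·0.0165 / (1 − 1.0165^(−12)).
Denominator 1 − (1+r)^(−12) = 0.178303562.
P = 210.722 / 0.178303562 ≈ 1181.81.

€1,181.81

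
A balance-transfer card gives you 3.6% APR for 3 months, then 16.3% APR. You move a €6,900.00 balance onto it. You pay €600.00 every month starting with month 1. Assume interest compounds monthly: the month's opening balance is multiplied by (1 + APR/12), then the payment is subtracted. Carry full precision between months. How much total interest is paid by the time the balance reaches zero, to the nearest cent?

€421.41

Promo months 1–3 at r₀ = 3.6%/12 = 0.003; months 4+ at r₁ = 16.3%/12 = 0.0135833.
After month 3: iterate B ← B·(1+r₀) − €600.00 for 3 months → €5,156.88.
Then at r₁ with €600.00/mo: n₂ = −ln(1 − r₁·B/P)/ln(1+r₁) ≈ 9.20 → 10 more payments.
Total paid = 12·€600.00 + €121.41 = €7,321.41; interest = €7,321.41 − €6,900.00 = €421.41.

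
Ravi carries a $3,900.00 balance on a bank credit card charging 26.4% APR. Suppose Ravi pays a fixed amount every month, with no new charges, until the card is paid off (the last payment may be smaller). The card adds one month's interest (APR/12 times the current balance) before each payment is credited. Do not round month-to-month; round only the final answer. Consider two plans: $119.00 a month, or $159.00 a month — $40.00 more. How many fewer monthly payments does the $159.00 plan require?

23 fewer payments

Monthly rate r = 26.4%/12 = 2.2% = 0.022.
At $119.00/mo: n = ⌈−ln(1 − rB₀/P)/ln(1+r)⌉ = 59 payments (last $79.07); total interest = total paid − $3,900.00 = $3,081.07.
At $159.00/mo: 36 payments (last $103.10); total interest $1,768.10.
Payments saved = 59 − 36 = 23.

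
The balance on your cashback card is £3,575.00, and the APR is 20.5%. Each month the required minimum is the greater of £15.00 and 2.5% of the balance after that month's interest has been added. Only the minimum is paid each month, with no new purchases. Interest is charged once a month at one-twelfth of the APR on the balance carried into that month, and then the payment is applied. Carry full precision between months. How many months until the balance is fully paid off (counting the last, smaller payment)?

Monthly rate r = 20.5%/12 = 1.70833% = 0.0170833.
While 2.5% of the post-interest balance exceeds £15.00, each month B ← (B·(1+r))·(1 − 0.025), i.e. B shrinks by the factor (1+r)·0.975 = 0.99166.
This holds for months 1–216. Entering month 217 the balance is £585.17; 2.5% of the post-interest balance is now below £15.00, so the flat £15.00 minimum applies from here.
From month 217 a fixed £15.00 at rate r clears £585.17 in 65 more payments. Total: 216 + 65 = 281 months.

281 months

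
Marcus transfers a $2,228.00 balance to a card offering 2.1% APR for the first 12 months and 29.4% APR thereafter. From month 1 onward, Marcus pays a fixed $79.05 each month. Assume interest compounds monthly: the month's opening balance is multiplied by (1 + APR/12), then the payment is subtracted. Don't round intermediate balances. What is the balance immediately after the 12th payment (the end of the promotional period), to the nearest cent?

$1,317.46

Promo months 1–12 at r₀ = 2.1%/12 = 0.00175; months 13+ at r₁ = 29.4%/12 = 0.0245.
After month 12: iterate B ← B·(1+r₀) − $79.05 for 12 months → $1,317.46.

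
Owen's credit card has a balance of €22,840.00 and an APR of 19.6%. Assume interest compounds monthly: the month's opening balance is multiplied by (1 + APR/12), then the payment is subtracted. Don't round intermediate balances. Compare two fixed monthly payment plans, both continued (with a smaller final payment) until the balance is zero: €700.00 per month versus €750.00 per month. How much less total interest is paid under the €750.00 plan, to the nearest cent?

€1,042.98

Monthly rate r = 19.6%/12 = 1.63333% = 0.0163333.
At €700.00/mo: n = ⌈−ln(1 − rB₀/P)/ln(1+r)⌉ = 47 payments (last €692.22); total interest = total paid − €22,840.00 = €10,052.22.
At €750.00/mo: 43 payments (last €349.24); total interest €9,009.24.
Interest saved = €10,052.22 − €9,009.24 = €1,042.98.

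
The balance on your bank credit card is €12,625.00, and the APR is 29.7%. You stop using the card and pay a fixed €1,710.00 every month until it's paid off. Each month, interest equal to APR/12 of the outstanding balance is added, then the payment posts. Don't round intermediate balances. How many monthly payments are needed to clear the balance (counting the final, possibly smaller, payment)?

9 months

Monthly rate r = 29.7%/12 = 2.475% = 0.02475.
Recurrence: B ← B·(1+r) − €1,710.00.
Month 1: interest €312.47; balance after payment €11,227.47.
Month 2: interest €277.88; balance after payment €9,795.35.
Closed form: n = −ln(1 − rB₀/P)/ln(1+r) = −ln(0.81727)/ln(1.02475) ≈ 8.253, so the balance reaches zero during payment 9.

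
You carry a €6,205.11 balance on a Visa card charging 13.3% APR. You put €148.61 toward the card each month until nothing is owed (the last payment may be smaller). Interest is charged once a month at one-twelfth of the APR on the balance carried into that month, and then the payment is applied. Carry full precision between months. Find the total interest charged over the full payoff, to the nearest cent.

Monthly rate r = 13.3%/12 = 1.10833% = 0.0110833.
Payoff takes n = ⌈−ln(1 − rB₀/P)/ln(1+r)⌉ = ⌈56.371⌉ = 57 payments; the last is €55.33.
Total paid = 56·€148.61 + €55.33 = €8,377.49.
Total interest = total paid − principal = €8,377.49 − €6,205.11 = €2,172.38.

€2,172.38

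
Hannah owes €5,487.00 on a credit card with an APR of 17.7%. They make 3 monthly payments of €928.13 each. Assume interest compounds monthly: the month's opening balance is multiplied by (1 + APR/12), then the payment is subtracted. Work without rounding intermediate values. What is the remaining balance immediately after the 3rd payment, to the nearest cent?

Monthly rate r = 17.7%/12 = 1.475% = 0.01475.
Each month: B ← B·(1+r) − €928.13.
Month 1: interest €80.93; balance after payment €4,639.80.
Month 2: interest €68.44; balance after payment €3,780.11.
Month 3: interest €55.76; balance after payment €2,907.74.

€2,907.74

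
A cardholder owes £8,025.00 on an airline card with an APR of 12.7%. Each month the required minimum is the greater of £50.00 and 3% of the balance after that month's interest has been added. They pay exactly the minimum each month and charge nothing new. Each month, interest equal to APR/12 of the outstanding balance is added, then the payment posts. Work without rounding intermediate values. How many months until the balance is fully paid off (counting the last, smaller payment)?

121 months

Monthly rate r = 12.7%/12 = 1.05833% = 0.0105833.
While 3% of the post-interest balance exceeds £50.00, each month B ← (B·(1+r))·(1 − 0.03), i.e. B shrinks by the factor (1+r)·0.97 = 0.98027.
This holds for months 1–80. Entering month 81 the balance is £1,629.12; 3% of the post-interest balance is now below £50.00, so the flat £50.00 minimum applies from here.
From month 81 a fixed £50.00 at rate r clears £1,629.12 in 41 more payments. Total: 80 + 41 = 121 months.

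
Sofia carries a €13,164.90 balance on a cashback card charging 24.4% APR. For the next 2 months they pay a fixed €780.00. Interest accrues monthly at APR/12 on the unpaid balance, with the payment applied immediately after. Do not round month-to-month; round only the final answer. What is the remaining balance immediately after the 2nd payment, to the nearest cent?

Monthly rate r = 24.4%/12 = 2.03333% = 0.0203333.
Each month: B ← B·(1+r) − €780.00.
Month 1: interest €267.69; balance after payment €12,652.59.
Month 2: interest €257.27; balance after payment €12,129.86.

€12,129.86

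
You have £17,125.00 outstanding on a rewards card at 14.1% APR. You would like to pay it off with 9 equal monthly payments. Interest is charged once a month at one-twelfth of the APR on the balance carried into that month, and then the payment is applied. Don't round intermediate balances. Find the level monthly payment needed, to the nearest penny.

Monthly rate r = 14.1%/12 = 1.175% = 0.01175.
Level-payment amortization: P = B₀·r / (1 − (1+r)^(−n)) = 17125.00·0.01175 / (1 − 1.01175^(−9)).
Denominator 1 − (1+r)^(−9) = 0.0997957014.
P = 201.219 / 0.0997957014 ≈ 2016.31.

£2,016.31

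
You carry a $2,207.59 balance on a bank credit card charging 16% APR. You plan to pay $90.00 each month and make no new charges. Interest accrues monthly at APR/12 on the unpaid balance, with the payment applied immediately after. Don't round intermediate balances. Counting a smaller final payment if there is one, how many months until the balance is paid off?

30 months

Monthly rate r = 16%/12 = 1.33333% = 0.0133333.
Recurrence: B ← B·(1+r) − $90.00.
Month 1: interest $29.43; balance after payment $2,147.02.
Month 2: interest $28.63; balance after payment $2,085.65.
Closed form: n = −ln(1 − rB₀/P)/ln(1+r) = −ln(0.67295)/ln(1.01333) ≈ 29.904, so the balance reaches zero during payment 30.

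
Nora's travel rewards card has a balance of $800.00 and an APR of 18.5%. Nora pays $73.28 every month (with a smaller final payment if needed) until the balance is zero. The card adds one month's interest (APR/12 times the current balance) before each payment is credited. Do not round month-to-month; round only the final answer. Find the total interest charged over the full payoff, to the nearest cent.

Monthly rate r = 18.5%/12 = 1.54167% = 0.0154167.
Payoff takes n = ⌈−ln(1 − rB₀/P)/ln(1+r)⌉ = ⌈12.046⌉ = 13 payments; the last is $3.38.
Total paid = 12·$73.28 + $3.38 = $882.74.
Total interest = total paid − principal = $882.74 − $800.00 = $82.74.

$82.74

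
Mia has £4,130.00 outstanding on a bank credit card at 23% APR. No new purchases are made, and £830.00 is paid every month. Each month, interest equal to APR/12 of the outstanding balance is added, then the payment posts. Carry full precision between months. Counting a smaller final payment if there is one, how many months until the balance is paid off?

Monthly rate r = 23%/12 = 1.91667% = 0.0191667.
Recurrence: B ← B·(1+r) − £830.00.
Month 1: interest £79.16; balance after payment £3,379.16.
Month 2: interest £64.77; balance after payment £2,613.93.
Month 3: interest £50.10; balance after payment £1,834.03.
Month 4: interest £35.15; balance after payment £1,039.18.
Month 5: interest £19.92; balance after payment £229.10.
Month 6: interest £4.39; balance after payment £0.00.

6 months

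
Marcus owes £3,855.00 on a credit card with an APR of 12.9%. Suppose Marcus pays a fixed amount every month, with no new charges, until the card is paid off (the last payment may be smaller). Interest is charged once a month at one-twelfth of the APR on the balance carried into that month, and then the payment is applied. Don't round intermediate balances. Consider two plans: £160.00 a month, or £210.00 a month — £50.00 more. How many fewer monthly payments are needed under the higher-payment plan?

Monthly rate r = 12.9%/12 = 1.075% = 0.01075.
At £160.00/mo: n = ⌈−ln(1 − rB₀/P)/ln(1+r)⌉ = 29 payments (last £5.59); total interest = total paid − £3,855.00 = £630.59.
At £210.00/mo: 21 payments (last £117.54); total interest £462.54.
Payments saved = 29 − 21 = 8.

8 fewer payments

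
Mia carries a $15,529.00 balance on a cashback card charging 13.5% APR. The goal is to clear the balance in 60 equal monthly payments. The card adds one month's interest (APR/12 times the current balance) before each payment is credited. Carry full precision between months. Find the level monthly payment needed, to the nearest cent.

$357.32

Monthly rate r = 13.5%/12 = 1.125% = 0.01125.
Level-payment amortization: P = B₀·r / (1 − (1+r)^(−n)) = 15529.00·0.01125 / (1 − 1.01125^(−60)).
Denominator 1 − (1+r)^(−60) = 0.488921134.
P = 174.701 / 0.488921134 ≈ 357.32.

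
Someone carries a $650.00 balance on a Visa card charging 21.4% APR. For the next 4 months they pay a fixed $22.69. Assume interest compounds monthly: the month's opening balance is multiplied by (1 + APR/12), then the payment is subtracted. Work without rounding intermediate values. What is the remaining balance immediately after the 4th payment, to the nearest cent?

Monthly rate r = 21.4%/12 = 1.78333% = 0.0178333.
Each month: B ← B·(1+r) − $22.69.
Month 1: interest $11.59; balance after payment $638.90.
Month 2: interest $11.39; balance after payment $627.61.
Month 3: interest $11.19; balance after payment $616.11.
Month 4: interest $10.99; balance after payment $604.40.

$604.40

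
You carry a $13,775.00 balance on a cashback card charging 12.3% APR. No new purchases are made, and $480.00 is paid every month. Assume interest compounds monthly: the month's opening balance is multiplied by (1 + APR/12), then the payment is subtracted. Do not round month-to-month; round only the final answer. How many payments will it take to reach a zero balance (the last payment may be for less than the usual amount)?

Monthly rate r = 12.3%/12 = 1.025% = 0.01025.
Recurrence: B ← B·(1+r) − $480.00.
Month 1: interest $141.19; balance after payment $13,436.19.
Month 2: interest $137.72; balance after payment $13,093.91.
Closed form: n = −ln(1 − rB₀/P)/ln(1+r) = −ln(0.70585)/ln(1.01025) ≈ 34.160, so the balance reaches zero during payment 35.

35 months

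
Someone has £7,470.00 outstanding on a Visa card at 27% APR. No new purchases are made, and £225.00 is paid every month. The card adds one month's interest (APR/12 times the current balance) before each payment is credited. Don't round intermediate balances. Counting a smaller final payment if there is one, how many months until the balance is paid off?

62 payments

Monthly rate r = 27%/12 = 2.25% = 0.0225.
Recurrence: B ← B·(1+r) − £225.00.
Month 1: interest £168.07; balance after payment £7,413.07.
Month 2: interest £166.79; balance after payment £7,354.87.
Closed form: n = −ln(1 − rB₀/P)/ln(1+r) = −ln(0.253)/ln(1.0225) ≈ 61.768, so the balance reaches zero during payment 62.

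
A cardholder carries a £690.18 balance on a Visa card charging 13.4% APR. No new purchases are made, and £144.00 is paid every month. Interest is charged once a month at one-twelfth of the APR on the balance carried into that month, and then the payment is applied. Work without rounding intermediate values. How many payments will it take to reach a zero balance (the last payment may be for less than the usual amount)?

5 payments

Monthly rate r = 13.4%/12 = 1.11667% = 0.0111667.
Recurrence: B ← B·(1+r) − £144.00.
Month 1: interest £7.71; balance after payment £553.89.
Month 2: interest £6.19; balance after payment £416.07.
Month 3: interest £4.65; balance after payment £276.72.
Month 4: interest £3.09; balance after payment £135.81.
Month 5: interest £1.52; balance after payment £0.00.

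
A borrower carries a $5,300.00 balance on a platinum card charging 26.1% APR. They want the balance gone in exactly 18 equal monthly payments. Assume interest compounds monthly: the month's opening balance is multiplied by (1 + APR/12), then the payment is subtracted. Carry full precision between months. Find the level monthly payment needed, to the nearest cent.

$358.98

Monthly rate r = 26.1%/12 = 2.175% = 0.02175.
Level-payment amortization: P = B₀·r / (1 − (1+r)^(−n)) = 5300.00·0.02175 / (1 − 1.02175^(−18)).
Denominator 1 − (1+r)^(−18) = 0.321114762.
P = 115.275 / 0.321114762 ≈ 358.98.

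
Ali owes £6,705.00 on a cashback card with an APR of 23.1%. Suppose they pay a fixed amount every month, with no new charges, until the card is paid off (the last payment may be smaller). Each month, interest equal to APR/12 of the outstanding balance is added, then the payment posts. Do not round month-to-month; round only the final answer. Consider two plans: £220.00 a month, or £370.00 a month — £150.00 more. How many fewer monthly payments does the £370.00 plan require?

Monthly rate r = 23.1%/12 = 1.925% = 0.01925.
At £220.00/mo: n = ⌈−ln(1 − rB₀/P)/ln(1+r)⌉ = 47 payments (last £75.08); total interest = total paid − £6,705.00 = £3,490.08.
At £370.00/mo: 23 payments (last £185.74); total interest £1,620.74.
Payments saved = 47 − 23 = 24.

24 fewer payments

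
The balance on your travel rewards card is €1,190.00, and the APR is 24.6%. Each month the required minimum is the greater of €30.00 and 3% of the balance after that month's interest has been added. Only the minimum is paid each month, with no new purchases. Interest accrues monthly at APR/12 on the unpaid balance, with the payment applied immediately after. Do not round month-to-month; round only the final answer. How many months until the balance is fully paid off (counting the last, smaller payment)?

Monthly rate r = 24.6%/12 = 2.05% = 0.0205.
While 3% of the post-interest balance exceeds €30.00, each month B ← (B·(1+r))·(1 − 0.03), i.e. B shrinks by the factor (1+r)·0.97 = 0.98988.
This holds for months 1–20. Entering month 21 the balance is €971.05; 3% of the post-interest balance is now below €30.00, so the flat €30.00 minimum applies from here.
From month 21 a fixed €30.00 at rate r clears €971.05 in 54 more payments. Total: 20 + 54 = 74 months.

74 months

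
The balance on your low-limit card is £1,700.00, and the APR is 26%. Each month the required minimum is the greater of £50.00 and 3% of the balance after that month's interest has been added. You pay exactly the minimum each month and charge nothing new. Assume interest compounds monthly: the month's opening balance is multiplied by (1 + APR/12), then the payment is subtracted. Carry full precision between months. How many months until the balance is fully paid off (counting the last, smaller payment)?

62 months

Monthly rate r = 26%/12 = 2.16667% = 0.0216667.
While 3% of the post-interest balance exceeds £50.00, each month B ← (B·(1+r))·(1 − 0.03), i.e. B shrinks by the factor (1+r)·0.97 = 0.99102.
This holds for months 1–5. Entering month 6 the balance is £1,625.00; 3% of the post-interest balance is now below £50.00, so the flat £50.00 minimum applies from here.
From month 6 a fixed £50.00 at rate r clears £1,625.00 in 57 more payments. Total: 5 + 57 = 62 months.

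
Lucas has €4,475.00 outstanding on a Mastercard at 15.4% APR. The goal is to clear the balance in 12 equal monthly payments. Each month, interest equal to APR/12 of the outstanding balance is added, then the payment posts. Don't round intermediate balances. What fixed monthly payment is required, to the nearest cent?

€404.75

Monthly rate r = 15.4%/12 = 1.28333% = 0.0128333.
Level-payment amortization: P = B₀·r / (1 − (1+r)^(−n)) = 4475.00·0.0128333 / (1 − 1.01283^(−12)).
Denominator 1 − (1+r)^(−12) = 0.141887618.
P = 57.4292 / 0.141887618 ≈ 404.75.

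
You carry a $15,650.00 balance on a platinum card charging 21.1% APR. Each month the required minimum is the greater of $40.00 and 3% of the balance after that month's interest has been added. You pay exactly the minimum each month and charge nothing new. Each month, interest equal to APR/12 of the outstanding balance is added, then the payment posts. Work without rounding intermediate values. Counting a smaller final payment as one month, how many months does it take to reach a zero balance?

Monthly rate r = 21.1%/12 = 1.75833% = 0.0175833.
While 3% of the post-interest balance exceeds $40.00, each month B ← (B·(1+r))·(1 − 0.03), i.e. B shrinks by the factor (1+r)·0.97 = 0.98706.
This holds for months 1–191. Entering month 192 the balance is $1,299.52; 3% of the post-interest balance is now below $40.00, so the flat $40.00 minimum applies from here.
From month 192 a fixed $40.00 at rate r clears $1,299.52 in 49 more payments. Total: 191 + 49 = 240 months.

240 months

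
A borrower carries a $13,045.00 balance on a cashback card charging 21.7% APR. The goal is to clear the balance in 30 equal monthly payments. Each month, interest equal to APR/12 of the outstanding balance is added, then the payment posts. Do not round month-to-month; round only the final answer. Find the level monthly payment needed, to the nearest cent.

Monthly rate r = 21.7%/12 = 1.80833% = 0.0180833.
Level-payment amortization: P = B₀·r / (1 − (1+r)^(−n)) = 13045.00·0.0180833 / (1 − 1.01808^(−30)).
Denominator 1 − (1+r)^(−30) = 0.415882571.
P = 235.897 / 0.415882571 ≈ 567.22.

$567.22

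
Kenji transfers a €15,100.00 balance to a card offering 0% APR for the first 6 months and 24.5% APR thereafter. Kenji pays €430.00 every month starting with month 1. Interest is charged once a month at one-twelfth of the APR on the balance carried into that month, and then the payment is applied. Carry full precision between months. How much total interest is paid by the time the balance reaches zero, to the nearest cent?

Promo months 1–6 at r₀ = 0%/12 = 0; months 7+ at r₁ = 24.5%/12 = 0.0204167.
After month 6 (no interest yet): B = €15,100.00 − 6·€430.00 = €12,520.00.
Then at r₁ with €430.00/mo: n₂ = −ln(1 − r₁·B/P)/ln(1+r₁) ≈ 44.66 → 45 more payments.
Total paid = 50·€430.00 + €282.74 = €21,782.74; interest = €21,782.74 − €15,100.00 = €6,682.74.

€6,682.74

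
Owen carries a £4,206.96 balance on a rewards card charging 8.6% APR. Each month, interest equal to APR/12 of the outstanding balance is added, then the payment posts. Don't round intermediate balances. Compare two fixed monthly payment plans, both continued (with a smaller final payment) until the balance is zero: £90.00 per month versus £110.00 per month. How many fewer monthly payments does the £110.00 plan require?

13 fewer payments

Monthly rate r = 8.6%/12 = 0.716667% = 0.00716667.
At £90.00/mo: n = ⌈−ln(1 − rB₀/P)/ln(1+r)⌉ = 58 payments (last £11.67); total interest = total paid − £4,206.96 = £934.71.
At £110.00/mo: 45 payments (last £94.32); total interest £727.36.
Payments saved = 58 − 45 = 13.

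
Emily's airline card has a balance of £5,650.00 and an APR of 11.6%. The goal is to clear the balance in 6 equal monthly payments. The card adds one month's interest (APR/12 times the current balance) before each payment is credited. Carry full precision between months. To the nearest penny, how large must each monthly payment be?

Monthly rate r = 11.6%/12 = 0.966667% = 0.00966667.
Level-payment amortization: P = B₀·r / (1 − (1+r)^(−n)) = 5650.00·0.00966667 / (1 − 1.00967^(−6)).
Denominator 1 − (1+r)^(−6) = 0.0560871719.
P = 54.6167 / 0.0560871719 ≈ 973.78.

£973.78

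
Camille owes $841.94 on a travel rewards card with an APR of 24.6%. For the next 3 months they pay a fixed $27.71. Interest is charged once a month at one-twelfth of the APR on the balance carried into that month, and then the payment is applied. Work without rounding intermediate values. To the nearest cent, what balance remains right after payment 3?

Monthly rate r = 24.6%/12 = 2.05% = 0.0205.
Each month: B ← B·(1+r) − $27.71.
Month 1: interest $17.26; balance after payment $831.49.
Month 2: interest $17.05; balance after payment $820.83.
Month 3: interest $16.83; balance after payment $809.94.

$809.94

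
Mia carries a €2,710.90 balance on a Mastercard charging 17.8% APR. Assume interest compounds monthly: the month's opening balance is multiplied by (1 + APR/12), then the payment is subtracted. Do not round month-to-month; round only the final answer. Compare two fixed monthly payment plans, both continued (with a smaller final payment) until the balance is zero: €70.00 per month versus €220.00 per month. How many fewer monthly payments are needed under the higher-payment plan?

45 fewer payments

Monthly rate r = 17.8%/12 = 1.48333% = 0.0148333.
At €70.00/mo: n = ⌈−ln(1 − rB₀/P)/ln(1+r)⌉ = 59 payments (last €1.74); total interest = total paid − €2,710.90 = €1,350.84.
At €220.00/mo: 14 payments (last €156.17); total interest €305.27.
Payments saved = 59 − 14 = 45.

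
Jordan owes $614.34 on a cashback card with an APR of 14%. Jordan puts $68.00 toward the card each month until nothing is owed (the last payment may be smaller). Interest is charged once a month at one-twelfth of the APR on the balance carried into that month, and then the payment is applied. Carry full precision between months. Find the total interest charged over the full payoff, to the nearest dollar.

Monthly rate r = 14%/12 = 1.16667% = 0.0116667.
Payoff takes n = ⌈−ln(1 − rB₀/P)/ln(1+r)⌉ = ⌈9.602⌉ = 10 payments; the last is $41.06.
Total paid = 9·$68.00 + $41.06 = $653.06.
Total interest = total paid − principal = $653.06 − $614.34 = $38.72.

$39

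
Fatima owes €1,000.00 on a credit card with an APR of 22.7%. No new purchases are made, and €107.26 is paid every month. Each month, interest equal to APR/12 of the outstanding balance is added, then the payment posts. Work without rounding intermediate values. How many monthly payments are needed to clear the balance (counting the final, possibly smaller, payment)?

11 months

Monthly rate r = 22.7%/12 = 1.89167% = 0.0189167.
Recurrence: B ← B·(1+r) − €107.26.
Month 1: interest €18.92; balance after payment €911.66.
Month 2: interest €17.25; balance after payment €821.64.
Closed form: n = −ln(1 − rB₀/P)/ln(1+r) = −ln(0.82364)/ln(1.01892) ≈ 10.354, so the balance reaches zero during payment 11.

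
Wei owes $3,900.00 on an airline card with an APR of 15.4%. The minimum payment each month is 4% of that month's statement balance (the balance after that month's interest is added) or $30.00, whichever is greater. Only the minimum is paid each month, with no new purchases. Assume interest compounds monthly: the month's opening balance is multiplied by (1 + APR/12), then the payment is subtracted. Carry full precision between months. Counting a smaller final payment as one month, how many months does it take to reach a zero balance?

90 months

Monthly rate r = 15.4%/12 = 1.28333% = 0.0128333.
While 4% of the post-interest balance exceeds $30.00, each month B ← (B·(1+r))·(1 − 0.04), i.e. B shrinks by the factor (1+r)·0.96 = 0.97232.
This holds for months 1–60. Entering month 61 the balance is $723.80; 4% of the post-interest balance is now below $30.00, so the flat $30.00 minimum applies from here.
From month 61 a fixed $30.00 at rate r clears $723.80 in 30 more payments. Total: 60 + 30 = 90 months.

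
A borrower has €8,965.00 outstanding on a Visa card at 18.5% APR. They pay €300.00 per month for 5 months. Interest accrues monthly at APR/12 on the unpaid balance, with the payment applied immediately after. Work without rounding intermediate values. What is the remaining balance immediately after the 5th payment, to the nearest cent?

Monthly rate r = 18.5%/12 = 1.54167% = 0.0154167.
Each month: B ← B·(1+r) − €300.00.
Month 1: interest €138.21; balance after payment €8,803.21.
Month 2: interest €135.72; balance after payment €8,638.93.
Month 3: interest €133.18; balance after payment €8,472.11.
Month 4: interest €130.61; balance after payment €8,302.72.
Month 5: interest €128.00; balance after payment €8,130.72.

€8,130.72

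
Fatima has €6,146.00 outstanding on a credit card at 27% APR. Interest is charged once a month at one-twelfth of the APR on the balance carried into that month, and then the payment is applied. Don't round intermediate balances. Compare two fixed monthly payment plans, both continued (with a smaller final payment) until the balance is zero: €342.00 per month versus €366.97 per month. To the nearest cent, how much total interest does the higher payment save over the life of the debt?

Monthly rate r = 27%/12 = 2.25% = 0.0225.
At €342.00/mo: n = ⌈−ln(1 − rB₀/P)/ln(1+r)⌉ = 24 payments (last €97.99); total interest = total paid − €6,146.00 = €1,817.99.
At €366.97/mo: 22 payments (last €94.32); total interest €1,654.69.
Interest saved = €1,817.99 − €1,654.69 = €163.30.

€163.30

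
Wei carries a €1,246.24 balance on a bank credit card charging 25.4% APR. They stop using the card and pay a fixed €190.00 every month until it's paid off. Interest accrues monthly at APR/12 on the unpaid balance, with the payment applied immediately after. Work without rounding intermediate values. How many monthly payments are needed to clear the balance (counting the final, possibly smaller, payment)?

Monthly rate r = 25.4%/12 = 2.11667% = 0.0211667.
Recurrence: B ← B·(1+r) − €190.00.
Month 1: interest €26.38; balance after payment €1,082.62.
Month 2: interest €22.92; balance after payment €915.53.
Closed form: n = −ln(1 − rB₀/P)/ln(1+r) = −ln(0.86116)/ln(1.02117) ≈ 7.136, so the balance reaches zero during payment 8.

8 payments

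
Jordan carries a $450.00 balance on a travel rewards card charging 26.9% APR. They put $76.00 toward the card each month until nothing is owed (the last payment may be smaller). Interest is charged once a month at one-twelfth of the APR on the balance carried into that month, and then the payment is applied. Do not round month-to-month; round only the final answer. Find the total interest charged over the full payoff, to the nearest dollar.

$38

Monthly rate r = 26.9%/12 = 2.24167% = 0.0224167.
Payoff takes n = ⌈−ln(1 − rB₀/P)/ln(1+r)⌉ = ⌈6.424⌉ = 7 payments; the last is $32.40.
Total paid = 6·$76.00 + $32.40 = $488.40.
Total interest = total paid − principal = $488.40 − $450.00 = $38.40.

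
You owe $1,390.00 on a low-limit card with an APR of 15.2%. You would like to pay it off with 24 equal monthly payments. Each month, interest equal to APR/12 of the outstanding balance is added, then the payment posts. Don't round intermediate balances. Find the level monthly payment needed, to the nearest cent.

$67.53

Monthly rate r = 15.2%/12 = 1.26667% = 0.0126667.
Level-payment amortization: P = B₀·r / (1 − (1+r)^(−n)) = 1390.00·0.0126667 / (1 − 1.01267^(−24)).
Denominator 1 − (1+r)^(−24) = 0.260729043.
P = 17.6067 / 0.260729043 ≈ 67.53.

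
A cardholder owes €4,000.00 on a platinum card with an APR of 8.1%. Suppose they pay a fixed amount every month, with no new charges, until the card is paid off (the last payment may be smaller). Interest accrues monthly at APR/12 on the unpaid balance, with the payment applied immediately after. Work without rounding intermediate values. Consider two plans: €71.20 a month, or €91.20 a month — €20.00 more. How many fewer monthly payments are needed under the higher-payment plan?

Monthly rate r = 8.1%/12 = 0.675% = 0.00675.
At €71.20/mo: n = ⌈−ln(1 − rB₀/P)/ln(1+r)⌉ = 71 payments (last €62.00); total interest = total paid − €4,000.00 = €1,046.00.
At €91.20/mo: 53 payments (last €16.73); total interest €759.13.
Payments saved = 71 − 53 = 18.

18 fewer payments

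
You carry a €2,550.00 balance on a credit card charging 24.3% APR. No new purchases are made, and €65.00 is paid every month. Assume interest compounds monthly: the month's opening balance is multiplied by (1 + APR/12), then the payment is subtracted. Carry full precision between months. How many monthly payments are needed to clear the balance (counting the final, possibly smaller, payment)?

79 payments

Monthly rate r = 24.3%/12 = 2.025% = 0.02025.
Recurrence: B ← B·(1+r) − €65.00.
Month 1: interest €51.64; balance after payment €2,536.64.
Month 2: interest €51.37; balance after payment €2,523.00.
Closed form: n = −ln(1 − rB₀/P)/ln(1+r) = −ln(0.20558)/ln(1.02025) ≈ 78.909, so the balance reaches zero during payment 79.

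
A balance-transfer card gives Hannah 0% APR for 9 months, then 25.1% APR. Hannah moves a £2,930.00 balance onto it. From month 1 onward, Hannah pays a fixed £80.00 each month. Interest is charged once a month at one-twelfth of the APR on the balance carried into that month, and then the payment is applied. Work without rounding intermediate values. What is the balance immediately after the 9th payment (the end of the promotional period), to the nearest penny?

£2,210.00

Promo months 1–9 at r₀ = 0%/12 = 0; months 10+ at r₁ = 25.1%/12 = 0.0209167.
After month 9 (no interest yet): B = £2,930.00 − 9·£80.00 = £2,210.00.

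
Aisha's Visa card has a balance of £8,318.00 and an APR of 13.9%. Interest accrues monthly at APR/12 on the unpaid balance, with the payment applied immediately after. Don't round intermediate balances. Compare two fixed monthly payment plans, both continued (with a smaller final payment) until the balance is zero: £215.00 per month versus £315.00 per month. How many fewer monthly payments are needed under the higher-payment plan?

Monthly rate r = 13.9%/12 = 1.15833% = 0.0115833.
At £215.00/mo: n = ⌈−ln(1 − rB₀/P)/ln(1+r)⌉ = 52 payments (last £132.96); total interest = total paid − £8,318.00 = £2,779.96.
At £315.00/mo: 32 payments (last £221.42); total interest £1,668.42.
Payments saved = 52 − 32 = 20.

20 fewer payments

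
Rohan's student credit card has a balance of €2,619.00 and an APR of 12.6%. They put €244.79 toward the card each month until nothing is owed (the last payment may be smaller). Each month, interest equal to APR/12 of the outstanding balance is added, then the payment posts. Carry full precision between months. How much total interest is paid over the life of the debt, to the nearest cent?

€174.01

Monthly rate r = 12.6%/12 = 1.05% = 0.0105.
Payoff takes n = ⌈−ln(1 − rB₀/P)/ln(1+r)⌉ = ⌈11.409⌉ = 12 payments; the last is €100.32.
Total paid = 11·€244.79 + €100.32 = €2,793.01.
Total interest = total paid − principal = €2,793.01 − €2,619.00 = €174.01.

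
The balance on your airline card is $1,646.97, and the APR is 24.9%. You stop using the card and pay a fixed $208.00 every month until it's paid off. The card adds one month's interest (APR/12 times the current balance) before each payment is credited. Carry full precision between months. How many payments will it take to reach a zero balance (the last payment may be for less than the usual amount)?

9 payments

Monthly rate r = 24.9%/12 = 2.075% = 0.02075.
Recurrence: B ← B·(1+r) − $208.00.
Month 1: interest $34.17; balance after payment $1,473.14.
Month 2: interest $30.57; balance after payment $1,295.71.
Closed form: n = −ln(1 − rB₀/P)/ln(1+r) = −ln(0.8357)/ln(1.02075) ≈ 8.739, so the balance reaches zero during payment 9.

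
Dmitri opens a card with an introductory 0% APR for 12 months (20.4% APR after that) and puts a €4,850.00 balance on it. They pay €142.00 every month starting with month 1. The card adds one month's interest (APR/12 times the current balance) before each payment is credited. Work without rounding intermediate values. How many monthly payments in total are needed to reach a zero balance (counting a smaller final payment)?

41 payments

Promo months 1–12 at r₀ = 0%/12 = 0; months 13+ at r₁ = 20.4%/12 = 0.017.
After month 12 (no interest yet): B = €4,850.00 − 12·€142.00 = €3,146.00.
Then at r₁ with €142.00/mo: n₂ = −ln(1 − r₁·B/P)/ln(1+r₁) ≈ 28.04 → 29 more payments.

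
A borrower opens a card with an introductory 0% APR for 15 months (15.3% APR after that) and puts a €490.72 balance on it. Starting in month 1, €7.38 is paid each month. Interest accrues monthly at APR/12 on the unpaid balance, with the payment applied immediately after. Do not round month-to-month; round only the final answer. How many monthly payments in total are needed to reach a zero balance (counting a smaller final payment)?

100 payments

Promo months 1–15 at r₀ = 0%/12 = 0; months 16+ at r₁ = 15.3%/12 = 0.01275.
After month 15 (no interest yet): B = €490.72 − 15·€7.38 = €380.02.
Then at r₁ with €7.38/mo: n₂ = −ln(1 − r₁·B/P)/ln(1+r₁) ≈ 84.35 → 85 more payments.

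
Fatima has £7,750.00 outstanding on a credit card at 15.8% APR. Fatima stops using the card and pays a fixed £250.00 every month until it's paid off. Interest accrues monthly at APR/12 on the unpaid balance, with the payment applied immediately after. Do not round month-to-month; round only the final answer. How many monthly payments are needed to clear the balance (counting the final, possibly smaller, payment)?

41 payments

Monthly rate r = 15.8%/12 = 1.31667% = 0.0131667.
Recurrence: B ← B·(1+r) − £250.00.
Month 1: interest £102.04; balance after payment £7,602.04.
Month 2: interest £100.09; balance after payment £7,452.14.
Closed form: n = −ln(1 − rB₀/P)/ln(1+r) = −ln(0.59183)/ln(1.01317) ≈ 40.099, so the balance reaches zero during payment 41.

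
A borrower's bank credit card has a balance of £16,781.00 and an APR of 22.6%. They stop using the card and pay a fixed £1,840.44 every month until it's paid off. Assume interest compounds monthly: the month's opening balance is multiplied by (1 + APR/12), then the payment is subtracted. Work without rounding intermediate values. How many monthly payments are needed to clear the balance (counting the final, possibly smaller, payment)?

11 months

Monthly rate r = 22.6%/12 = 1.88333% = 0.0188333.
Recurrence: B ← B·(1+r) − £1,840.44.
Month 1: interest £316.04; balance after payment £15,256.60.
Month 2: interest £287.33; balance after payment £13,703.49.
Closed form: n = −ln(1 − rB₀/P)/ln(1+r) = −ln(0.82828)/ln(1.01883) ≈ 10.098, so the balance reaches zero during payment 11.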